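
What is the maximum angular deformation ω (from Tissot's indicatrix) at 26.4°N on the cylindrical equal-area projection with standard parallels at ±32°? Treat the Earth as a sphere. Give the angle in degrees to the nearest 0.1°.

A cylindrical equal-area projection with standard parallel φ₀ has meridian scale h = cos φ / cos φ₀ and parallel scale k = cos φ₀ / cos φ (so areas are preserved, h·k = 1).
At 26.4°: h = 1.056, k = 0.9468; principal scales a = 1.056, b = 0.9468.
sin(ω/2) = (a − b)/(a + b) = 0.1094/2.003 = 0.05463, so ω = 2 arcsin(0.05463) ≈ 6.3°.

6.3°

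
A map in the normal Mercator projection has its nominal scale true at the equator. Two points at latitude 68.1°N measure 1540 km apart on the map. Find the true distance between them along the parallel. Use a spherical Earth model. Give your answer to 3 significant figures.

574 km

For Mercator, h = k = sec φ (a conformal cylindrical projection has a single point scale, 1/cos φ).
Along the parallel at 68.1°, map distances are exaggerated by k = sec 68.1° = 2.681.
True distance = 1540 / 2.681 = 1540 × cos 68.1° ≈ 574 km.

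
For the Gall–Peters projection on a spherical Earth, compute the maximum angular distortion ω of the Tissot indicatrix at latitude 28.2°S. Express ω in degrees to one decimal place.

Gall–Peters is a cylindrical equal-area projection with standard parallels at ±45°. Cylindrical equal-area (φ₀ = 45°): h = cos φ / cos 45° along meridians, k = cos 45° / cos φ along parallels; h·k = 1.
At 28.2°: h = 1.246, k = 0.8023; principal scales a = 1.246, b = 0.8023.
sin(ω/2) = (a − b)/(a + b) = 0.4440/2.049 = 0.2167, so ω = 2 arcsin(0.2167) ≈ 25.0°.

25.0°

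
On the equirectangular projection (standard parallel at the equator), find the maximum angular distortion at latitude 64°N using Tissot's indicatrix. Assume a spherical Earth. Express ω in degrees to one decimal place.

In the plate carrée (x = Rλ, y = Rφ), meridians are true-scale (h = 1) and parallels are stretched by k = sec φ.
At 64°: h = 1.000, k = 2.281; principal scales a = 2.281, b = 1.000.
sin(ω/2) = (a − b)/(a + b) = 1.281/3.281 = 0.3905, so ω = 2 arcsin(0.3905) ≈ 46.0°.

46.0°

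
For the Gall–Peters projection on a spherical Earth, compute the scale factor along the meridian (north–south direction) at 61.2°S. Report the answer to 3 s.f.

Gall–Peters is a cylindrical equal-area projection with standard parallels at ±45°. A cylindrical equal-area projection with standard parallel φ₀ has meridian scale h = cos φ / cos φ₀ and parallel scale k = cos φ₀ / cos φ (so areas are preserved, h·k = 1).
h = cos 61.2° / cos 45° = 0.4818/0.7071 = 0.6813.

0.681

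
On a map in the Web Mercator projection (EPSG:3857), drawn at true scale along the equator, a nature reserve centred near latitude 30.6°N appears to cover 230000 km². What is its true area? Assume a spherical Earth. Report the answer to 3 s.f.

170000 km²

Mercator is conformal, so the point scale is isotropic: h = k = sec φ = 1/cos φ.
Areal scale = k² = sec²φ = 1/cos²(30.6°) = 1/0.8607² = 1.350.
True area = apparent / (areal scale) = 230000 / 1.350 ≈ 170000 km².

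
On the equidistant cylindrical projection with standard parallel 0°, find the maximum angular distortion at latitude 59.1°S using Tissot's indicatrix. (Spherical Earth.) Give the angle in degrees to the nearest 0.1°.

37.5°

In the plate carrée (x = Rλ, y = Rφ), meridians are true-scale (h = 1) and parallels are stretched by k = sec φ.
At 59.1°: h = 1.000, k = 1.947; principal scales a = 1.947, b = 1.000.
sin(ω/2) = (a − b)/(a + b) = 0.9473/2.947 = 0.3214, so ω = 2 arcsin(0.3214) ≈ 37.5°.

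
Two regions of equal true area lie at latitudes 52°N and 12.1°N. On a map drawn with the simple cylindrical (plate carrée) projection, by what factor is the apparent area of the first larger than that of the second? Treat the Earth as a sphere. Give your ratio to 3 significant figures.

1.59

For the equirectangular projection with φ₀ = 0 (plate carrée), h = 1 along meridians and k = sec φ along parallels.
Areal scale at 52°: h·k = 1.000 × 1.624 = 1.624.
Areal scale at 12.1°: h·k = 1.000 × 1.023 = 1.023.
Ratio = 1.624/1.023 ≈ 1.59.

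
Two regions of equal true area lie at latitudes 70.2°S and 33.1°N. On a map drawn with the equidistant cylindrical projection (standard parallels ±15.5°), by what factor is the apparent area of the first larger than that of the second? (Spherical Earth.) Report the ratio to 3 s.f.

2.47

The equidistant cylindrical projection with φ₀ = 15.5° has h = 1 (meridians true) and k = cos φ₀ / cos φ along parallels.
Areal scale at 70.2°: h·k = 1.000 × 2.845 = 2.845.
Areal scale at 33.1°: h·k = 1.000 × 1.150 = 1.150.
Ratio = 2.845/1.150 ≈ 2.47.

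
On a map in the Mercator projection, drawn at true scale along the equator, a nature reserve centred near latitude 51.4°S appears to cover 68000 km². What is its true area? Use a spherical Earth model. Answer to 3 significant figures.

The Mercator projection is conformal; its linear scale factor is the same in every direction and equals sec φ = 1/cos φ.
Areal scale = k² = sec²φ = 1/cos²(51.4°) = 1/0.6239² = 2.569.
True area = apparent / (areal scale) = 68000 / 2.569 ≈ 26500 km².

26500 km²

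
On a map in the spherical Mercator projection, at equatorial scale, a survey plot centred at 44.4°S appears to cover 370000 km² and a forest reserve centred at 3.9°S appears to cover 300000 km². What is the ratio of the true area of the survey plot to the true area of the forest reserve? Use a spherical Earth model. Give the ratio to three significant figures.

0.633

Mercator's areal exaggeration is sec²φ; hence true area = (apparent area) · cos²φ.
True area of survey plot: 370000 × cos²(44.4°) = 370000 × 0.5105 = 188900 km².
True area of forest reserve: 300000 × cos²(3.9°) = 300000 × 0.9954 = 298600 km².
Ratio = 188900 / 298600 ≈ 0.633.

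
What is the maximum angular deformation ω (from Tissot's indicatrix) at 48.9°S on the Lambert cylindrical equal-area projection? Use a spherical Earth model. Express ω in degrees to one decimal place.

46.7°

The Lambert cylindrical equal-area projection is the cylindrical equal-area projection with its standard parallel at the equator (φ₀ = 0). Cylindrical equal-area (φ₀ = 0°): h = cos φ / cos 0° along meridians, k = cos 0° / cos φ along parallels; h·k = 1.
At 48.9°: h = 0.6574, k = 1.521; principal scales a = 1.521, b = 0.6574.
sin(ω/2) = (a − b)/(a + b) = 0.8638/2.179 = 0.3965, so ω = 2 arcsin(0.3965) ≈ 46.7°.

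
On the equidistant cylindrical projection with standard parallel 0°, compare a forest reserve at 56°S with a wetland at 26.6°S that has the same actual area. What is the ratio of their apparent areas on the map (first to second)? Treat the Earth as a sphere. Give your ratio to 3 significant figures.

1.60

For the equirectangular projection with φ₀ = 0 (plate carrée), h = 1 along meridians and k = sec φ along parallels.
Areal scale at 56°: h·k = 1.000 × 1.788 = 1.788.
Areal scale at 26.6°: h·k = 1.000 × 1.118 = 1.118.
Ratio = 1.788/1.118 ≈ 1.60.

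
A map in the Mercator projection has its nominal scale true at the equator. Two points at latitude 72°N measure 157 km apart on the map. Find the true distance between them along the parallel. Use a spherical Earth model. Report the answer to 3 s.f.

48.5 km

The Mercator projection is conformal; its linear scale factor is the same in every direction and equals sec φ = 1/cos φ.
Along the parallel at 72°, map distances are exaggerated by k = sec 72° = 3.236.
True distance = 157 / 3.236 = 157 × cos 72° ≈ 48.5 km.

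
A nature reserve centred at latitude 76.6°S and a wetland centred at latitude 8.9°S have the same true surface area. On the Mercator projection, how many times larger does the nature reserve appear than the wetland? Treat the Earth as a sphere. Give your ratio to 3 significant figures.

18.2

On Mercator, area is exaggerated by sec²φ = 1/cos²φ.
At 76.6°: sec²(76.6°) = 1/0.2317² = 18.62.
At 8.9°: sec²(8.9°) = 1/0.9880² = 1.025.
Ratio = 18.62/1.025 = cos²(8.9°)/cos²(76.6°) ≈ 18.2.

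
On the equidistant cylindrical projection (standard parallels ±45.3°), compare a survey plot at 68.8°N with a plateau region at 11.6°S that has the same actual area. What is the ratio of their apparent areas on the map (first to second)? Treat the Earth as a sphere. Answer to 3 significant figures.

In the equirectangular projection with standard parallel φ₀ = 45.3° (x = Rλ cos φ₀, y = Rφ), meridians are true-scale (h = 1) and the parallel scale is k = cos φ₀ / cos φ.
Areal scale at 68.8°: h·k = 1.000 × 1.945 = 1.945.
Areal scale at 11.6°: h·k = 1.000 × 0.7181 = 0.7181.
Ratio = 1.945/0.7181 ≈ 2.71.

2.71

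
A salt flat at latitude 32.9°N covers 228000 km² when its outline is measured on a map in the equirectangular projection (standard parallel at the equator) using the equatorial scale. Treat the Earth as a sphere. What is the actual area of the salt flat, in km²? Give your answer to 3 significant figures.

191000 km²

For the equirectangular projection with φ₀ = 0 (plate carrée), h = 1 along meridians and k = sec φ along parallels.
Areal scale = h·k = 1 × sec φ; at 32.9°, h = 1.000, k = 1.191, so h·k = 1.191.
True area = apparent / (areal scale) = 228000 / 1.191 ≈ 191000 km².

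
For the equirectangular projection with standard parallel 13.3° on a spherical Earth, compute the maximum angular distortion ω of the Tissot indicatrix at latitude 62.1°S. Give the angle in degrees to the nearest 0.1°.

41.0°

With standard parallel φ₀ = 13.3°, the equirectangular projection gives x = Rλ cos φ₀, y = Rφ, so h = 1 and k = cos 13.3° / cos φ.
At 62.1°: h = 1.000, k = 2.080; principal scales a = 2.080, b = 1.000.
sin(ω/2) = (a − b)/(a + b) = 1.080/3.080 = 0.3506, so ω = 2 arcsin(0.3506) ≈ 41.0°.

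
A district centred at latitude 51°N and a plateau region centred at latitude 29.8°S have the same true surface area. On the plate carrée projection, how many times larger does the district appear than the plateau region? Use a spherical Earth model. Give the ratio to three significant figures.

1.38

For the equirectangular projection with φ₀ = 0 (plate carrée), h = 1 along meridians and k = sec φ along parallels.
Areal scale at 51°: h·k = 1.000 × 1.589 = 1.589.
Areal scale at 29.8°: h·k = 1.000 × 1.152 = 1.152.
Ratio = 1.589/1.152 ≈ 1.38.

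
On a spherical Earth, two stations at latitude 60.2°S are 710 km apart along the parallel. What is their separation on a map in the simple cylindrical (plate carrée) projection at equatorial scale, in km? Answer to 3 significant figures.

1430 km

For the equirectangular projection with φ₀ = 0 (plate carrée), h = 1 along meridians and k = sec φ along parallels.
Along the parallel, k = sec 60.2° = 1/0.4970 = 2.012.
Map distance = 710 × 2.012 ≈ 1430 km.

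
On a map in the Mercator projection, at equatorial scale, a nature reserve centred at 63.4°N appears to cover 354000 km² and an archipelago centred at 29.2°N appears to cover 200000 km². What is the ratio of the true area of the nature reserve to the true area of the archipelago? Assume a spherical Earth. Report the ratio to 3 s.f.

0.466

On Mercator the areal scale is sec²φ, so true area = apparent × cos²φ.
True area of nature reserve: 354000 × cos²(63.4°) = 354000 × 0.2005 = 70970 km².
True area of archipelago: 200000 × cos²(29.2°) = 200000 × 0.7620 = 152400 km².
Ratio = 70970 / 152400 ≈ 0.466.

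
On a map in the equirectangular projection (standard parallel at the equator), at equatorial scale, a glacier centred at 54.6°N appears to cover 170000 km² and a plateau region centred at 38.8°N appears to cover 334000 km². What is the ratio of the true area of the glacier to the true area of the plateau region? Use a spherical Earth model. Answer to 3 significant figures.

0.378

On the plate carrée, areal scale = h·k = 1 × sec φ, so true area = apparent × cos φ.
True area of glacier: 170000 × cos(54.6°) = 170000 × 0.5793 = 98480 km².
True area of plateau region: 334000 × cos(38.8°) = 334000 × 0.7793 = 260300 km².
Ratio = 98480 / 260300 ≈ 0.378.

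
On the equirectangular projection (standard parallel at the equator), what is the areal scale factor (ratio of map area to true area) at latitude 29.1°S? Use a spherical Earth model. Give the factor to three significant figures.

1.14

Plate carrée maps x = Rλ, y = Rφ. The meridian scale is h = 1 and the parallel scale is k = 1/cos φ = sec φ.
Areal scale = h·k = 1 × sec φ; at 29.1°, h = 1.000, k = 1.144, so h·k = 1.144.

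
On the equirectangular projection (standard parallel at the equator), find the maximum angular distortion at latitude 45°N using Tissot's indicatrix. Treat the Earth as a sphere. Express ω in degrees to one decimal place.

In the plate carrée (x = Rλ, y = Rφ), meridians are true-scale (h = 1) and parallels are stretched by k = sec φ.
At 45°: h = 1.000, k = 1.414; principal scales a = 1.414, b = 1.000.
sin(ω/2) = (a − b)/(a + b) = 0.4142/2.414 = 0.1716, so ω = 2 arcsin(0.1716) ≈ 19.8°.

19.8°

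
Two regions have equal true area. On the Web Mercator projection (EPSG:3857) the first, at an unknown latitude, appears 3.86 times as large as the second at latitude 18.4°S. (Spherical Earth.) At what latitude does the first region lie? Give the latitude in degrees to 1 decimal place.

For equal true areas on Mercator, apparent areas scale as sec²φ, so the ratio is cos²φ₂ / cos²φ₁.
cos²φ₂ / cos²φ₁ = 3.86  ⇒  cos φ₁ = cos 18.4° / √3.86 = 0.9489/1.965 = 0.4830.
φ₁ = arccos(0.4830) ≈ 61.1°.

61.1°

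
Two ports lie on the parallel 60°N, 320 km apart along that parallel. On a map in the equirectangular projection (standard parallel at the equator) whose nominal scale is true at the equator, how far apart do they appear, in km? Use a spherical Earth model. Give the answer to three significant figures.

640 km

In the plate carrée (x = Rλ, y = Rφ), meridians are true-scale (h = 1) and parallels are stretched by k = sec φ.
Along the parallel, k = sec 60° = 1/0.5000 = 2.000.
Map distance = 320 × 2.000 ≈ 640 km.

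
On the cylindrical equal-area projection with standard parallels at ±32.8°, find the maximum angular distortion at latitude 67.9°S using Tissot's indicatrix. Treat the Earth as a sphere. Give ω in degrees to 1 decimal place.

83.5°

Cylindrical equal-area (φ₀ = 32.8°): h = cos φ / cos 32.8° along meridians, k = cos 32.8° / cos φ along parallels; h·k = 1.
At 67.9°: h = 0.4476, k = 2.234; principal scales a = 2.234, b = 0.4476.
sin(ω/2) = (a − b)/(a + b) = 1.787/2.682 = 0.6662, so ω = 2 arcsin(0.6662) ≈ 83.5°.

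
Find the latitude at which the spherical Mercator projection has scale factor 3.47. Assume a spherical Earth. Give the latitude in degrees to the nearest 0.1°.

73.3°

Mercator scale is k = sec φ = 1/cos φ.
1/cos φ = 3.47  ⇒  cos φ = 0.2882  ⇒  φ = arccos(0.2882) ≈ 73.3°.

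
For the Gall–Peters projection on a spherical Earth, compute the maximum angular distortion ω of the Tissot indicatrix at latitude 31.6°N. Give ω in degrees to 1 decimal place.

Gall–Peters is a cylindrical equal-area projection with standard parallels at ±45°. A cylindrical equal-area projection with standard parallel φ₀ has meridian scale h = cos φ / cos φ₀ and parallel scale k = cos φ₀ / cos φ (so areas are preserved, h·k = 1).
At 31.6°: h = 1.205, k = 0.8302; principal scales a = 1.205, b = 0.8302.
sin(ω/2) = (a − b)/(a + b) = 0.3743/2.035 = 0.1840, so ω = 2 arcsin(0.1840) ≈ 21.2°.

21.2°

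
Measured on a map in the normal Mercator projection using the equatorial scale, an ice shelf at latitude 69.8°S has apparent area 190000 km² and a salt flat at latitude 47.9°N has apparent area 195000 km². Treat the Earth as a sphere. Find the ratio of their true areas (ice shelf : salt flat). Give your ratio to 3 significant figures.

Since Mercator area scale is 1/cos²φ, the true area equals the apparent area multiplied by cos²φ.
True area of ice shelf: 190000 × cos²(69.8°) = 190000 × 0.1192 = 22650 km².
True area of salt flat: 195000 × cos²(47.9°) = 195000 × 0.4495 = 87650 km².
Ratio = 22650 / 87650 ≈ 0.258.

0.258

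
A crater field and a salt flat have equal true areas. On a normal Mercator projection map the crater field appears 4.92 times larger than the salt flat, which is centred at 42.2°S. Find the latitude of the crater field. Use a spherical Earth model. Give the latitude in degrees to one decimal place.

70.5°

On Mercator, (apparent₁)/(apparent₂) = sec²φ₁ / sec²φ₂ when true areas are equal.
cos²φ₂ / cos²φ₁ = 4.92  ⇒  cos φ₁ = cos 42.2° / √4.92 = 0.7408/2.218 = 0.3340.
φ₁ = arccos(0.3340) ≈ 70.5°.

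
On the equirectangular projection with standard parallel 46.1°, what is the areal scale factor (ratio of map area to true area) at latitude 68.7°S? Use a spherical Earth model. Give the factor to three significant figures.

1.91

The equidistant cylindrical projection with φ₀ = 46.1° has h = 1 (meridians true) and k = cos φ₀ / cos φ along parallels.
Areal scale = h·k = 1 × cos φ₀ / cos φ; at 68.7°, h = 1.000, k = 1.909, so h·k = 1.909.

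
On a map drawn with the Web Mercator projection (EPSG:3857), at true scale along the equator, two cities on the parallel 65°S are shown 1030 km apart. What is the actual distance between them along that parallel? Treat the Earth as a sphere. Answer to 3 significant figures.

For Mercator, h = k = sec φ (a conformal cylindrical projection has a single point scale, 1/cos φ).
Along the parallel at 65°, map distances are exaggerated by k = sec 65° = 2.366.
True distance = 1030 / 2.366 = 1030 × cos 65° ≈ 435 km.

435 km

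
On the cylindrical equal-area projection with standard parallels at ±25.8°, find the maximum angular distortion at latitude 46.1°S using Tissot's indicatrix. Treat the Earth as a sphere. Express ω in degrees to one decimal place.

29.6°

For cylindrical equal-area with standard parallel φ₀, h = cos φ / cos φ₀ and k = cos φ₀ / cos φ, so h·k = 1.
At 46.1°: h = 0.7702, k = 1.298; principal scales a = 1.298, b = 0.7702.
sin(ω/2) = (a − b)/(a + b) = 0.5282/2.069 = 0.2554, so ω = 2 arcsin(0.2554) ≈ 29.6°.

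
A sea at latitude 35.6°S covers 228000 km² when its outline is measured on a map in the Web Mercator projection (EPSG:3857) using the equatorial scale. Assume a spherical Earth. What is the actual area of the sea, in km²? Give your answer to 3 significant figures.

For Mercator, h = k = sec φ (a conformal cylindrical projection has a single point scale, 1/cos φ).
Areal scale = k² = sec²φ = 1/cos²(35.6°) = 1/0.8131² = 1.513.
True area = apparent / (areal scale) = 228000 / 1.513 ≈ 151000 km².

151000 km²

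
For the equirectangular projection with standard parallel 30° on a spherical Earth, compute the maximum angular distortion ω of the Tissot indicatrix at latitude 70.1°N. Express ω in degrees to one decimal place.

51.7°

The equidistant cylindrical projection with φ₀ = 30° has h = 1 (meridians true) and k = cos φ₀ / cos φ along parallels.
At 70.1°: h = 1.000, k = 2.544; principal scales a = 2.544, b = 1.000.
sin(ω/2) = (a − b)/(a + b) = 1.544/3.544 = 0.4357, so ω = 2 arcsin(0.4357) ≈ 51.7°.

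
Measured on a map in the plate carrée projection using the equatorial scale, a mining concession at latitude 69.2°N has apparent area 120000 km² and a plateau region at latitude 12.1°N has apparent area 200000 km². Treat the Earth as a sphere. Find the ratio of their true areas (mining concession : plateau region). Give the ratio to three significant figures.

0.218

On the plate carrée, areal scale = h·k = 1 × sec φ, so true area = apparent × cos φ.
True area of mining concession: 120000 × cos(69.2°) = 120000 × 0.3551 = 42610 km².
True area of plateau region: 200000 × cos(12.1°) = 200000 × 0.9778 = 195600 km².
Ratio = 42610 / 195600 ≈ 0.218.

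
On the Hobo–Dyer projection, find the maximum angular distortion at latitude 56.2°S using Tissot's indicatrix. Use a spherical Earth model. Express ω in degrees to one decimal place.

39.8°

Hobo–Dyer is a cylindrical equal-area projection with standard parallels at ±37.5°. For cylindrical equal-area with standard parallel φ₀, h = cos φ / cos φ₀ and k = cos φ₀ / cos φ, so h·k = 1.
At 56.2°: h = 0.7012, k = 1.426; principal scales a = 1.426, b = 0.7012.
sin(ω/2) = (a − b)/(a + b) = 0.7249/2.127 = 0.3408, so ω = 2 arcsin(0.3408) ≈ 39.8°.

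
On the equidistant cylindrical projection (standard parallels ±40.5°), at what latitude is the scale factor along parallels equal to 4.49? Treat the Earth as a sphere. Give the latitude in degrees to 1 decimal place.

In the equirectangular projection with standard parallel φ₀ = 40.5° (x = Rλ cos φ₀, y = Rφ), meridians are true-scale (h = 1) and the parallel scale is k = cos φ₀ / cos φ.
k = cos φ₀ / cos φ = 4.49  ⇒  cos φ = cos 40.5° / 4.49 = 0.1694.
φ = arccos(0.1694) ≈ 80.2°.

80.2°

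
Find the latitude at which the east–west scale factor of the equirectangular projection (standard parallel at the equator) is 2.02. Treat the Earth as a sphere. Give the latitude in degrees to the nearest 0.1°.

60.3°

Plate carrée: h = 1, k = sec φ along parallels.
sec φ = 2.02  ⇒  cos φ = 0.4950  ⇒  φ ≈ 60.3°.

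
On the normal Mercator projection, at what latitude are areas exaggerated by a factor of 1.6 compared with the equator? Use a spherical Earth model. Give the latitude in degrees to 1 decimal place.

Mercator areal scale is sec²φ.
sec²φ = 1.6  ⇒  cos²φ = 0.6250  ⇒  cos φ = 0.7906.
φ = arccos(0.7906) ≈ 37.8°.

37.8°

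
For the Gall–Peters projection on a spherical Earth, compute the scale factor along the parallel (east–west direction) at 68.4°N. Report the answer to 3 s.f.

1.92

The Gall–Peters projection is cylindrical equal-area with φ₀ = 45°. Cylindrical equal-area (φ₀ = 45°): h = cos φ / cos 45° along meridians, k = cos 45° / cos φ along parallels; h·k = 1.
k = cos 45° / cos 68.4° = 0.7071/0.3681 = 1.921.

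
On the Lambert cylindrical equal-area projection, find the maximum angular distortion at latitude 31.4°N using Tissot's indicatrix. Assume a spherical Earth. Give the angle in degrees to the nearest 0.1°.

18.1°

The Lambert cylindrical equal-area projection is the cylindrical equal-area projection with its standard parallel at the equator (φ₀ = 0). Cylindrical equal-area (φ₀ = 0°): h = cos φ / cos 0° along meridians, k = cos 0° / cos φ along parallels; h·k = 1.
At 31.4°: h = 0.8536, k = 1.172; principal scales a = 1.172, b = 0.8536.
sin(ω/2) = (a − b)/(a + b) = 0.3180/2.025 = 0.1570, so ω = 2 arcsin(0.1570) ≈ 18.1°.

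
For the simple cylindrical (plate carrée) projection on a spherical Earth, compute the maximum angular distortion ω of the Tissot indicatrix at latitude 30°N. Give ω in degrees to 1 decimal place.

In the plate carrée (x = Rλ, y = Rφ), meridians are true-scale (h = 1) and parallels are stretched by k = sec φ.
At 30°: h = 1.000, k = 1.155; principal scales a = 1.155, b = 1.000.
sin(ω/2) = (a − b)/(a + b) = 0.1547/2.155 = 0.07180, so ω = 2 arcsin(0.07180) ≈ 8.2°.

8.2°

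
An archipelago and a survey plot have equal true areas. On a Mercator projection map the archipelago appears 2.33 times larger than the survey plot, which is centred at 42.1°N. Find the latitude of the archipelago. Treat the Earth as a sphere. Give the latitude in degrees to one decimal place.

60.9°

Mercator areal scale is sec²φ, so apparent-area ratio = sec²φ₁ / sec²φ₂ = cos²φ₂ / cos²φ₁.
cos²φ₂ / cos²φ₁ = 2.33  ⇒  cos φ₁ = cos 42.1° / √2.33 = 0.7420/1.526 = 0.4861.
φ₁ = arccos(0.4861) ≈ 60.9°.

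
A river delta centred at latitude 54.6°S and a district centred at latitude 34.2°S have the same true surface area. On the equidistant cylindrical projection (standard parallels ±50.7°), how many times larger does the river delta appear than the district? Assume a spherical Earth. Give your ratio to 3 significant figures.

In the equirectangular projection with standard parallel φ₀ = 50.7° (x = Rλ cos φ₀, y = Rφ), meridians are true-scale (h = 1) and the parallel scale is k = cos φ₀ / cos φ.
Areal scale at 54.6°: h·k = 1.000 × 1.093 = 1.093.
Areal scale at 34.2°: h·k = 1.000 × 0.7658 = 0.7658.
Ratio = 1.093/0.7658 ≈ 1.43.

1.43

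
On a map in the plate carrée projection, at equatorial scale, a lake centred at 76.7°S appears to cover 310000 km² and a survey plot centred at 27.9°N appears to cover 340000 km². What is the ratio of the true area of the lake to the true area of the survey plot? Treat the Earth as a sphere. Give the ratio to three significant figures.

Plate carrée has h = 1 and k = sec φ, giving areal scale sec φ; true area = (apparent area) · cos φ.
True area of lake: 310000 × cos(76.7°) = 310000 × 0.2300 = 71320 km².
True area of survey plot: 340000 × cos(27.9°) = 340000 × 0.8838 = 300500 km².
Ratio = 71320 / 300500 ≈ 0.237.

0.237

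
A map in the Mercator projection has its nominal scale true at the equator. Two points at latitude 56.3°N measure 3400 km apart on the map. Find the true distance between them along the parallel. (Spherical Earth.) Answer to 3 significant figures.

1890 km

For Mercator, h = k = sec φ (a conformal cylindrical projection has a single point scale, 1/cos φ).
Along the parallel at 56.3°, map distances are exaggerated by k = sec 56.3° = 1.802.
True distance = 3400 / 1.802 = 3400 × cos 56.3° ≈ 1890 km.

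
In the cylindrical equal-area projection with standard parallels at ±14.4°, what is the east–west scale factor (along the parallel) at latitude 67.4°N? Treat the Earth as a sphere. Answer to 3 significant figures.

For cylindrical equal-area with standard parallel φ₀, h = cos φ / cos φ₀ and k = cos φ₀ / cos φ, so h·k = 1.
k = cos 14.4° / cos 67.4° = 0.9686/0.3843 = 2.520.

2.52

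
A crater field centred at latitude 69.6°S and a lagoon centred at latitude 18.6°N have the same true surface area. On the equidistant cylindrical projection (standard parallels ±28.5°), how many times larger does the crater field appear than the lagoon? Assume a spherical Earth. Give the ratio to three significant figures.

2.72

In the equirectangular projection with standard parallel φ₀ = 28.5° (x = Rλ cos φ₀, y = Rφ), meridians are true-scale (h = 1) and the parallel scale is k = cos φ₀ / cos φ.
Areal scale at 69.6°: h·k = 1.000 × 2.521 = 2.521.
Areal scale at 18.6°: h·k = 1.000 × 0.9272 = 0.9272.
Ratio = 2.521/0.9272 ≈ 2.72.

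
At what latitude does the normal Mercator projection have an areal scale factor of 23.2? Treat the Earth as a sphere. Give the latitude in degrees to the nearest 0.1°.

78.0°

Mercator areal scale is sec²φ.
sec²φ = 23.2  ⇒  cos²φ = 0.04310  ⇒  cos φ = 0.2076.
φ = arccos(0.2076) ≈ 78.0°.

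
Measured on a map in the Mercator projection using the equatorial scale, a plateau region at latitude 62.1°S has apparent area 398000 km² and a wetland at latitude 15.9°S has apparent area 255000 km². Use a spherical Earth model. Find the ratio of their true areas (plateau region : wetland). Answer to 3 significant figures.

0.369

On Mercator the areal scale is sec²φ, so true area = apparent × cos²φ.
True area of plateau region: 398000 × cos²(62.1°) = 398000 × 0.2190 = 87150 km².
True area of wetland: 255000 × cos²(15.9°) = 255000 × 0.9249 = 235900 km².
Ratio = 87150 / 235900 ≈ 0.369.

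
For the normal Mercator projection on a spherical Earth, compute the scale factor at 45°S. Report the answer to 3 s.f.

1.41

Mercator is conformal, so the point scale is isotropic: h = k = sec φ = 1/cos φ.
k = 1/cos 45° = 1/0.7071 = 1.414.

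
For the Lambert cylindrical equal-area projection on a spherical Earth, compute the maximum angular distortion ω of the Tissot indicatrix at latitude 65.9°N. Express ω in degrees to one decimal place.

The Lambert cylindrical equal-area projection is the cylindrical equal-area projection with its standard parallel at the equator (φ₀ = 0). For cylindrical equal-area with standard parallel φ₀, h = cos φ / cos φ₀ and k = cos φ₀ / cos φ, so h·k = 1.
At 65.9°: h = 0.4083, k = 2.449; principal scales a = 2.449, b = 0.4083.
sin(ω/2) = (a − b)/(a + b) = 2.041/2.857 = 0.7142, so ω = 2 arcsin(0.7142) ≈ 91.2°.

91.2°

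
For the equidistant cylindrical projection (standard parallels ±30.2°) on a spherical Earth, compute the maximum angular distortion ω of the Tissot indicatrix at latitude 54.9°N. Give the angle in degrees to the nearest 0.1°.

23.2°

With standard parallel φ₀ = 30.2°, the equirectangular projection gives x = Rλ cos φ₀, y = Rφ, so h = 1 and k = cos 30.2° / cos φ.
At 54.9°: h = 1.000, k = 1.503; principal scales a = 1.503, b = 1.000.
sin(ω/2) = (a − b)/(a + b) = 0.5031/2.503 = 0.2010, so ω = 2 arcsin(0.2010) ≈ 23.2°.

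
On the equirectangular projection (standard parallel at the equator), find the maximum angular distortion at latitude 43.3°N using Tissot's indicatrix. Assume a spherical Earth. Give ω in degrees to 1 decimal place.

18.1°

For the equirectangular projection with φ₀ = 0 (plate carrée), h = 1 along meridians and k = sec φ along parallels.
At 43.3°: h = 1.000, k = 1.374; principal scales a = 1.374, b = 1.000.
sin(ω/2) = (a − b)/(a + b) = 0.3741/2.374 = 0.1576, so ω = 2 arcsin(0.1576) ≈ 18.1°.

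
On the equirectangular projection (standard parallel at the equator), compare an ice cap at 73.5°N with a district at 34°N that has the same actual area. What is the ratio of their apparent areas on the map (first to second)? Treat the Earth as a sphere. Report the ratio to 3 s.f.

2.92

Plate carrée maps x = Rλ, y = Rφ. The meridian scale is h = 1 and the parallel scale is k = 1/cos φ = sec φ.
Areal scale at 73.5°: h·k = 1.000 × 3.521 = 3.521.
Areal scale at 34°: h·k = 1.000 × 1.206 = 1.206.
Ratio = 3.521/1.206 ≈ 2.92.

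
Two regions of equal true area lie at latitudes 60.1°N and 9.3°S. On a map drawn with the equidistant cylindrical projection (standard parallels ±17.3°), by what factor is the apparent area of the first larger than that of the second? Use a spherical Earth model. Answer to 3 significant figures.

With standard parallel φ₀ = 17.3°, the equirectangular projection gives x = Rλ cos φ₀, y = Rφ, so h = 1 and k = cos 17.3° / cos φ.
Areal scale at 60.1°: h·k = 1.000 × 1.915 = 1.915.
Areal scale at 9.3°: h·k = 1.000 × 0.9675 = 0.9675.
Ratio = 1.915/0.9675 ≈ 1.98.

1.98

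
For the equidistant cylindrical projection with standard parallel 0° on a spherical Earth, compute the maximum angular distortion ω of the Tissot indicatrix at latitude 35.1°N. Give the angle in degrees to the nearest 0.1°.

11.5°

For the equirectangular projection with φ₀ = 0 (plate carrée), h = 1 along meridians and k = sec φ along parallels.
At 35.1°: h = 1.000, k = 1.222; principal scales a = 1.222, b = 1.000.
sin(ω/2) = (a − b)/(a + b) = 0.2223/2.222 = 0.1000, so ω = 2 arcsin(0.1000) ≈ 11.5°.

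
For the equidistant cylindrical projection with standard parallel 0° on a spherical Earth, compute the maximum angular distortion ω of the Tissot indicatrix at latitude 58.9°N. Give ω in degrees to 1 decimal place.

37.2°

Plate carrée maps x = Rλ, y = Rφ. The meridian scale is h = 1 and the parallel scale is k = 1/cos φ = sec φ.
At 58.9°: h = 1.000, k = 1.936; principal scales a = 1.936, b = 1.000.
sin(ω/2) = (a − b)/(a + b) = 0.9360/2.936 = 0.3188, so ω = 2 arcsin(0.3188) ≈ 37.2°.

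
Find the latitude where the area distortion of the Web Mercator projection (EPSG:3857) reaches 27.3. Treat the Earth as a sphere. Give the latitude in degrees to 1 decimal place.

Mercator areal scale is sec²φ.
sec²φ = 27.3  ⇒  cos²φ = 0.03663  ⇒  cos φ = 0.1914.
φ = arccos(0.1914) ≈ 79.0°.

79.0°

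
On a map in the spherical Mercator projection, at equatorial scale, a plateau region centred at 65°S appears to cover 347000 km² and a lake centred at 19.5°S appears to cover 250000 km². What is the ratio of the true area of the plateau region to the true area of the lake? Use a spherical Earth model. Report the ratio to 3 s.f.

Mercator's areal exaggeration is sec²φ; hence true area = (apparent area) · cos²φ.
True area of plateau region: 347000 × cos²(65°) = 347000 × 0.1786 = 61980 km².
True area of lake: 250000 × cos²(19.5°) = 250000 × 0.8886 = 222100 km².
Ratio = 61980 / 222100 ≈ 0.279.

0.279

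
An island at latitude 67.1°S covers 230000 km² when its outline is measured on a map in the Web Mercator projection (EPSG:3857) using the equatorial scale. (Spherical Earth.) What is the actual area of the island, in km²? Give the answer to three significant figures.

34800 km²

Mercator is conformal, so the point scale is isotropic: h = k = sec φ = 1/cos φ.
Areal scale = k² = sec²φ = 1/cos²(67.1°) = 1/0.3891² = 6.604.
True area = apparent / (areal scale) = 230000 / 6.604 ≈ 34800 km².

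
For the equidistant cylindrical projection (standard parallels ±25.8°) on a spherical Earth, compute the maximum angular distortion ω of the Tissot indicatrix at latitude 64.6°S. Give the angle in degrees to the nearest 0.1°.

In the equirectangular projection with standard parallel φ₀ = 25.8° (x = Rλ cos φ₀, y = Rφ), meridians are true-scale (h = 1) and the parallel scale is k = cos φ₀ / cos φ.
At 64.6°: h = 1.000, k = 2.099; principal scales a = 2.099, b = 1.000.
sin(ω/2) = (a − b)/(a + b) = 1.099/3.099 = 0.3546, so ω = 2 arcsin(0.3546) ≈ 41.5°.

41.5°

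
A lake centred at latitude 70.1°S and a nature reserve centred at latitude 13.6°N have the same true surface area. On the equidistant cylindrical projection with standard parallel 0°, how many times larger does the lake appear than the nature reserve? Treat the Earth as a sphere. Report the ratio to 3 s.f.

For the equirectangular projection with φ₀ = 0 (plate carrée), h = 1 along meridians and k = sec φ along parallels.
Areal scale at 70.1°: h·k = 1.000 × 2.938 = 2.938.
Areal scale at 13.6°: h·k = 1.000 × 1.029 = 1.029.
Ratio = 2.938/1.029 ≈ 2.86.

2.86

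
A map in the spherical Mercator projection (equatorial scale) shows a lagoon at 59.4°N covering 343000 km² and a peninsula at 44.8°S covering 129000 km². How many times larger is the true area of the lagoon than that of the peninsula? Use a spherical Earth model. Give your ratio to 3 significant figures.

Since Mercator area scale is 1/cos²φ, the true area equals the apparent area multiplied by cos²φ.
True area of lagoon: 343000 × cos²(59.4°) = 343000 × 0.2591 = 88880 km².
True area of peninsula: 129000 × cos²(44.8°) = 129000 × 0.5035 = 64950 km².
Ratio = 88880 / 64950 ≈ 1.37.

1.37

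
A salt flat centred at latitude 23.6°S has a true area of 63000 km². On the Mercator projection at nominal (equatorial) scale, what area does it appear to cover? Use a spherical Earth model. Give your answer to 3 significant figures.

Mercator is conformal, so the point scale is isotropic: h = k = sec φ = 1/cos φ.
Areal scale = k² = sec²φ = 1/cos²(23.6°) = 1/0.9164² = 1.191.
Apparent area = 63000 × 1.191 ≈ 75000 km².

75000 km²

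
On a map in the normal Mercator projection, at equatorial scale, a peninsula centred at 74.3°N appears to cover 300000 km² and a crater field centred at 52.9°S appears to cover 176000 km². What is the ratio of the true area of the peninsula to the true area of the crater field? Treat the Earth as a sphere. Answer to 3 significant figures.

On Mercator the areal scale is sec²φ, so true area = apparent × cos²φ.
True area of peninsula: 300000 × cos²(74.3°) = 300000 × 0.07322 = 21970 km².
True area of crater field: 176000 × cos²(52.9°) = 176000 × 0.3639 = 64040 km².
Ratio = 21970 / 64040 ≈ 0.343.

0.343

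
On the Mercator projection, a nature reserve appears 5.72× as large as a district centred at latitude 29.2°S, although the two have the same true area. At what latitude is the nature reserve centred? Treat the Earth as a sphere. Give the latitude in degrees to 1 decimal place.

68.6°

Mercator areal scale is sec²φ, so apparent-area ratio = sec²φ₁ / sec²φ₂ = cos²φ₂ / cos²φ₁.
cos²φ₂ / cos²φ₁ = 5.72  ⇒  cos φ₁ = cos 29.2° / √5.72 = 0.8729/2.392 = 0.3650.
φ₁ = arccos(0.3650) ≈ 68.6°.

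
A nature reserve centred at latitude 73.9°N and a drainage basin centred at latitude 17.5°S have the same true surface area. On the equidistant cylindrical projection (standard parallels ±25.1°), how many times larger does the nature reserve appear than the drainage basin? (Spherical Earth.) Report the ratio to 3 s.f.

3.44

The equidistant cylindrical projection with φ₀ = 25.1° has h = 1 (meridians true) and k = cos φ₀ / cos φ along parallels.
Areal scale at 73.9°: h·k = 1.000 × 3.265 = 3.265.
Areal scale at 17.5°: h·k = 1.000 × 0.9495 = 0.9495.
Ratio = 3.265/0.9495 ≈ 3.44.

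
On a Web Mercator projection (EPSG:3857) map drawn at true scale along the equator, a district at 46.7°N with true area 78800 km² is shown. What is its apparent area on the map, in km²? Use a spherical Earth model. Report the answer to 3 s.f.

168000 km²

For Mercator, h = k = sec φ (a conformal cylindrical projection has a single point scale, 1/cos φ).
Areal scale = k² = sec²φ = 1/cos²(46.7°) = 1/0.6858² = 2.126.
Apparent area = 78800 × 2.126 ≈ 168000 km².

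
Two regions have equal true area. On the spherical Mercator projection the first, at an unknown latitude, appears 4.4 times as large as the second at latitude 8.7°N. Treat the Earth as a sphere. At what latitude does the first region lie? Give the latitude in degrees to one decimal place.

61.9°

Mercator areal scale is sec²φ, so apparent-area ratio = sec²φ₁ / sec²φ₂ = cos²φ₂ / cos²φ₁.
cos²φ₂ / cos²φ₁ = 4.4  ⇒  cos φ₁ = cos 8.7° / √4.4 = 0.9885/2.098 = 0.4712.
φ₁ = arccos(0.4712) ≈ 61.9°.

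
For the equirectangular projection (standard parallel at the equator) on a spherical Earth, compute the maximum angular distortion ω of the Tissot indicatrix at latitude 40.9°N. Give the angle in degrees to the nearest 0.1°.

16.0°

In the plate carrée (x = Rλ, y = Rφ), meridians are true-scale (h = 1) and parallels are stretched by k = sec φ.
At 40.9°: h = 1.000, k = 1.323; principal scales a = 1.323, b = 1.000.
sin(ω/2) = (a − b)/(a + b) = 0.3230/2.323 = 0.1390, so ω = 2 arcsin(0.1390) ≈ 16.0°.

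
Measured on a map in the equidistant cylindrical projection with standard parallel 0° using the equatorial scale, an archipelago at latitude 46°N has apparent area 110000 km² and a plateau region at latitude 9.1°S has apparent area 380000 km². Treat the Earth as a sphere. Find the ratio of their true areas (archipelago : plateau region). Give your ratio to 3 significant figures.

0.204

On the plate carrée, areal scale = h·k = 1 × sec φ, so true area = apparent × cos φ.
True area of archipelago: 110000 × cos(46°) = 110000 × 0.6947 = 76410 km².
True area of plateau region: 380000 × cos(9.1°) = 380000 × 0.9874 = 375200 km².
Ratio = 76410 / 375200 ≈ 0.204.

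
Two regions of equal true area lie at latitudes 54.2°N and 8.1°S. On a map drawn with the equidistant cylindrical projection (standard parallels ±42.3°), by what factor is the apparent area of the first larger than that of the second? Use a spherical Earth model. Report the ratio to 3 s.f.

1.69

The equidistant cylindrical projection with φ₀ = 42.3° has h = 1 (meridians true) and k = cos φ₀ / cos φ along parallels.
Areal scale at 54.2°: h·k = 1.000 × 1.264 = 1.264.
Areal scale at 8.1°: h·k = 1.000 × 0.7471 = 0.7471.
Ratio = 1.264/0.7471 ≈ 1.69.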